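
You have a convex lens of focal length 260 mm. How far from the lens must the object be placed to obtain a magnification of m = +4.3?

m = −d_i/d_o ⇒ d_i = −m·d_o.
1/f = 1/d_o + 1/d_i = 1/d_o − 1/(m·d_o) = (1 − 1/m)/d_o, so d_o = f(1 − 1/m) = (260.0)(1 − 1/(+4.3)) = 200 mm.

200 mm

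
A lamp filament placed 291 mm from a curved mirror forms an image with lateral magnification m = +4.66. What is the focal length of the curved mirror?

m = −d_i/d_o ⇒ d_i = −m·d_o = −(+4.66)·(291) = -1356 mm.
1/f = 1/d_o + 1/d_i = 1/(291) + 1/(-1356) = 0.002699, so f = 371 mm.
Since f is positive, the curved mirror is concave.

f = 371 mm (concave)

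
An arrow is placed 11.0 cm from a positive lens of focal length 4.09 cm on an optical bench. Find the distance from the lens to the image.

6.51 cm

Lens equation: 1/d_i = 1/f − 1/d_o = 1/(4.090) − 1/(11.0) = 0.2445 − 0.09091 = 0.1536, so d_i = 6.51 cm.
The image is real, inverted and reduced, on the far side of the lens.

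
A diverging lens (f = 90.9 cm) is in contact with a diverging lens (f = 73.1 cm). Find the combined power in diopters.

P = -2.47 D

P₁ = 1/f₁ = 1/(-0.909 m) = -1.100 D; P₂ = 1/f₂ = 1/(-0.731 m) = -1.368 D.
For thin lenses in contact, P = P₁ + P₂ = (-1.100) + (-1.368) = -2.47 D.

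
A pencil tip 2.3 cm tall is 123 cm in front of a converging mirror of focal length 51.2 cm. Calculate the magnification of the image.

1/d_i = 1/f − 1/d_o = 1/(51.20) − 1/(123) = 0.01140, so d_i = 87.71 cm.
m = −d_i/d_o = −(87.71)/(123) = -0.713.
The image is real, inverted and reduced, in front of the mirror.

m = -0.713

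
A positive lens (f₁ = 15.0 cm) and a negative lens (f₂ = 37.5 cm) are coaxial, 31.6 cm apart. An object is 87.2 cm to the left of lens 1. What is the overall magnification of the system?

Lens 1: 1/d_i1 = 1/(15.0) − 1/(87.2) = 0.05520, so d_i1 = 18.12 cm; m₁ = −d_i1/d_o1 = -0.2078.
d_o2 = 31.6 − (18.12) = 13.48 cm.
f₂ = −37.5 cm (diverging).
Lens 2: 1/d_i2 = 1/(-37.5) − 1/(13.48) = -0.1009, so d_i2 = -9.916 cm; m₂ = −d_i2/d_o2 = +0.7356.
m = m₁·m₂ = (-0.2078)(+0.7356) = -0.153.

m = -0.153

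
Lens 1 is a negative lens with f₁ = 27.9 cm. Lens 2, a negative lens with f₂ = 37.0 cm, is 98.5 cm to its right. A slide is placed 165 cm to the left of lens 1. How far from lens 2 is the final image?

Lens 1 is diverging, so f₁ = −27.9 cm.
Lens 1: 1/d_i1 = 1/f₁ − 1/d_o1 = 1/(-27.9) − 1/(165) = -0.04190, so d_i1 = -23.86 cm.
The intermediate image is 23.86 cm to the left of lens 1 (virtual), which is 98.5 − (-23.86) = 122.4 cm to the left of lens 2, so d_o2 = +122.4 cm.
Lens 2 is diverging, so f₂ = −37.0 cm.
Lens 2: 1/d_i2 = 1/f₂ − 1/d_o2 = 1/(-37.0) − 1/(122.4) = -0.03520, so d_i2 = -28.4 cm.
The final image is virtual, 28.4 cm to the left of lens 2 (overall magnification ≈ 0.034).

28.4 cm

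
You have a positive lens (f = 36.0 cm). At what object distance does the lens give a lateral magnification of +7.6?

m = −d_i/d_o ⇒ d_i = −m·d_o.
1/f = 1/d_o + 1/d_i = 1/d_o − 1/(m·d_o) = (1 − 1/m)/d_o, so d_o = f(1 − 1/m) = (36.00)(1 − 1/(+7.6)) = 31.3 cm.

31.3 cm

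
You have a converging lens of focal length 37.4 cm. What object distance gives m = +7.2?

32.2 cm

m = −d_i/d_o ⇒ d_i = −m·d_o.
1/f = 1/d_o + 1/d_i = 1/d_o − 1/(m·d_o) = (1 − 1/m)/d_o, so d_o = f(1 − 1/m) = (37.40)(1 − 1/(+7.2)) = 32.2 cm.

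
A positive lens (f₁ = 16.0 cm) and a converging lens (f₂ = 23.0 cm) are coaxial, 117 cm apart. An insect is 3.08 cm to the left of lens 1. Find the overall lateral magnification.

m = -0.291

Lens 1: 1/d_i1 = 1/(16.0) − 1/(3.08) = -0.2622, so d_i1 = -3.814 cm; m₁ = −d_i1/d_o1 = +1.238.
d_o2 = 117 − (-3.814) = 120.8 cm.
Lens 2: 1/d_i2 = 1/(23.0) − 1/(120.8) = 0.03520, so d_i2 = 28.41 cm; m₂ = −d_i2/d_o2 = -0.2352.
m = m₁·m₂ = (+1.238)(-0.2352) = -0.291.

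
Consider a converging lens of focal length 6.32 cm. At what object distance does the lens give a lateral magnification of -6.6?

7.28 cm

m = −d_i/d_o ⇒ d_i = −m·d_o.
1/f = 1/d_o + 1/d_i = 1/d_o − 1/(m·d_o) = (1 − 1/m)/d_o, so d_o = f(1 − 1/m) = (6.320)(1 − 1/(-6.6)) = 7.28 cm.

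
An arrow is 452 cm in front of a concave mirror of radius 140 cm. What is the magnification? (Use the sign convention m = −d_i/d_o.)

m = -0.183

f = R/2 = 140/2 = 70.00 cm.
1/d_i = 1/f − 1/d_o = 1/(70.00) − 1/(452) = 0.01207, so d_i = 82.83 cm.
m = −d_i/d_o = −(82.83)/(452) = -0.183.
The image is real, inverted and reduced, in front of the mirror.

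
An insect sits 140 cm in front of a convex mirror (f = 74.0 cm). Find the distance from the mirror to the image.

48.4 cm

For a convex mirror, f = -74.0 cm.
Mirror equation: 1/v = 1/f − 1/u = 1/(-74.00) − 1/(140) = -0.01351 − 0.007143 = -0.02066, so v = -48.4 cm.
The image is virtual, upright and reduced, behind the mirror.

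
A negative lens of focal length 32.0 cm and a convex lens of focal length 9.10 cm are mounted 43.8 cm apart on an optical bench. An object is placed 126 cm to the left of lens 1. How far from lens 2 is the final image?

10.5 cm

Lens 1 is diverging, so f₁ = −32.0 cm.
Lens 1: 1/d_i1 = 1/f₁ − 1/d_o1 = 1/(-32.0) − 1/(126) = -0.03919, so d_i1 = -25.52 cm.
The intermediate image is 25.52 cm to the left of lens 1 (virtual), which is 43.8 − (-25.52) = 69.32 cm to the left of lens 2, so d_o2 = +69.32 cm.
Lens 2: 1/d_i2 = 1/f₂ − 1/d_o2 = 1/(9.10) − 1/(69.32) = 0.09546, so d_i2 = 10.5 cm.
The final image is real, 10.5 cm to the right of lens 2 (overall magnification ≈ -0.031).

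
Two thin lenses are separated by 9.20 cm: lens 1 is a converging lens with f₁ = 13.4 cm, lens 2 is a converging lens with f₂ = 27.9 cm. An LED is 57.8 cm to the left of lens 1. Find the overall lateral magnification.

m = -0.233

Lens 1: 1/d_i1 = 1/(13.4) − 1/(57.8) = 0.05733, so d_i1 = 17.44 cm; m₁ = −d_i1/d_o1 = -0.3017.
d_o2 = 9.20 − (17.44) = -8.240 cm (virtual object).
Lens 2: 1/d_i2 = 1/(27.9) − 1/(-8.240) = 0.1572, so d_i2 = 6.361 cm; m₂ = −d_i2/d_o2 = +0.7720.
m = m₁·m₂ = (-0.3017)(+0.7720) = -0.233.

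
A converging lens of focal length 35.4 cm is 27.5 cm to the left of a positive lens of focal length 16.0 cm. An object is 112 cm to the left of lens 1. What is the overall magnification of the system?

m = -0.184

Lens 1: 1/d_i1 = 1/(35.4) − 1/(112) = 0.01932, so d_i1 = 51.76 cm; m₁ = −d_i1/d_o1 = -0.4621.
d_o2 = 27.5 − (51.76) = -24.26 cm (virtual object).
Lens 2: 1/d_i2 = 1/(16.0) − 1/(-24.26) = 0.1037, so d_i2 = 9.641 cm; m₂ = −d_i2/d_o2 = +0.3974.
m = m₁·m₂ = (-0.4621)(+0.3974) = -0.184.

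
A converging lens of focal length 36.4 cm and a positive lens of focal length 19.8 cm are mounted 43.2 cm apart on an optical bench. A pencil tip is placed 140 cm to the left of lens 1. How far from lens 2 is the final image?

Lens 1: 1/d_i1 = 1/f₁ − 1/d_o1 = 1/(36.4) − 1/(140) = 0.02033, so d_i1 = 49.19 cm.
The intermediate image is 49.19 cm to the right of lens 1, which lies 5.990 cm to the right of lens 2 — a virtual object — so d_o2 = −5.990 cm.
Lens 2: 1/d_i2 = 1/f₂ − 1/d_o2 = 1/(19.8) − 1/(-5.990) = 0.2174, so d_i2 = 4.60 cm.
The final image is real, 4.60 cm to the right of lens 2 (overall magnification ≈ -0.27).

4.60 cm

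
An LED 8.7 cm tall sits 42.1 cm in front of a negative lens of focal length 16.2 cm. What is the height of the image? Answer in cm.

2.42 cm

For a negative lens, f = -16.2 cm.
1/d_i = 1/f − 1/d_o = 1/(-16.20) − 1/(42.1) = -0.08548, so d_i = -11.70 cm.
m = −d_i/d_o = +0.2779.
|h_i| = |m|·h_o = 0.2779 × 8.7 = 2.42 cm. The image is virtual, upright and reduced, on the same side as the object.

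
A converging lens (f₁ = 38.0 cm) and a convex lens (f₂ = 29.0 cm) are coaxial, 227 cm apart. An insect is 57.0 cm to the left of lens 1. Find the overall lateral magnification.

Lens 1: 1/d_i1 = 1/(38.0) − 1/(57.0) = 0.008772, so d_i1 = 114.0 cm; m₁ = −d_i1/d_o1 = -2.000.
d_o2 = 227 − (114.0) = 113.0 cm.
Lens 2: 1/d_i2 = 1/(29.0) − 1/(113.0) = 0.02563, so d_i2 = 39.01 cm; m₂ = −d_i2/d_o2 = -0.3452.
m = m₁·m₂ = (-2.000)(-0.3452) = +0.690.

m = +0.690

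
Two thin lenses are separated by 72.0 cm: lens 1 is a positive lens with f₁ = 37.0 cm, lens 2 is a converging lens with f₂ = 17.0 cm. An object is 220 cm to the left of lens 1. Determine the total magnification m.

m = +0.327

Lens 1: 1/d_i1 = 1/(37.0) − 1/(220) = 0.02248, so d_i1 = 44.48 cm; m₁ = −d_i1/d_o1 = -0.2022.
d_o2 = 72.0 − (44.48) = 27.52 cm.
Lens 2: 1/d_i2 = 1/(17.0) − 1/(27.52) = 0.02249, so d_i2 = 44.47 cm; m₂ = −d_i2/d_o2 = -1.616.
m = m₁·m₂ = (-0.2022)(-1.616) = +0.327.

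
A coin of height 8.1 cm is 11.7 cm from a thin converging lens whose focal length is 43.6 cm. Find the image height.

1/d_i = 1/f − 1/d_o = 1/(43.60) − 1/(11.7) = -0.06253, so d_i = -15.99 cm.
m = −d_i/d_o = +1.367.
|h_i| = |m|·h_o = 1.367 × 8.1 = 11.1 cm. The image is virtual, upright and enlarged, on the same side as the object.

11.1 cm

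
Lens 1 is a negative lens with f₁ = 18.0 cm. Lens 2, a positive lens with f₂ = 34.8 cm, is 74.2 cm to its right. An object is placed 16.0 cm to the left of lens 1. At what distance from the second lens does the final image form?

60.1 cm

Lens 1 is diverging, so f₁ = −18.0 cm.
Lens 1: 1/d_i1 = 1/f₁ − 1/d_o1 = 1/(-18.0) − 1/(16.0) = -0.1181, so d_i1 = -8.471 cm.
The intermediate image is 8.471 cm to the left of lens 1 (virtual), which is 74.2 − (-8.471) = 82.67 cm to the left of lens 2, so d_o2 = +82.67 cm.
Lens 2: 1/d_i2 = 1/f₂ − 1/d_o2 = 1/(34.8) − 1/(82.67) = 0.01664, so d_i2 = 60.1 cm.
The final image is real, 60.1 cm to the right of lens 2 (overall magnification ≈ -0.38).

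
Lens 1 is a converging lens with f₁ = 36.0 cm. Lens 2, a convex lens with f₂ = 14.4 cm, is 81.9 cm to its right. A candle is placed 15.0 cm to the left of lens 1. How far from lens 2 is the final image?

16.6 cm

Lens 1: 1/d_i1 = 1/f₁ − 1/d_o1 = 1/(36.0) − 1/(15.0) = -0.03889, so d_i1 = -25.71 cm.
The intermediate image is 25.71 cm to the left of lens 1 (virtual), which is 81.9 − (-25.71) = 107.6 cm to the left of lens 2, so d_o2 = +107.6 cm.
Lens 2: 1/d_i2 = 1/f₂ − 1/d_o2 = 1/(14.4) − 1/(107.6) = 0.06015, so d_i2 = 16.6 cm.
The final image is real, 16.6 cm to the right of lens 2 (overall magnification ≈ -0.26).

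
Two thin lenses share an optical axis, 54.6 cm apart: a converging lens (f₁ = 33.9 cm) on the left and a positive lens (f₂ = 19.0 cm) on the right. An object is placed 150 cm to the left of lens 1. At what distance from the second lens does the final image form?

Lens 1: 1/d_i1 = 1/f₁ − 1/d_o1 = 1/(33.9) − 1/(150) = 0.02283, so d_i1 = 43.80 cm.
The intermediate image is 43.80 cm to the right of lens 1, which is 54.6 − (43.80) = 10.80 cm to the left of lens 2, so d_o2 = +10.80 cm.
Lens 2: 1/d_i2 = 1/f₂ − 1/d_o2 = 1/(19.0) − 1/(10.80) = -0.03996, so d_i2 = -25.0 cm.
The final image is virtual, 25.0 cm to the left of lens 2 (overall magnification ≈ -0.68).

25.0 cm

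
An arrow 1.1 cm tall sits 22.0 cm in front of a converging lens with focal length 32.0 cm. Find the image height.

1/d_i = 1/f − 1/d_o = 1/(32.00) − 1/(22.0) = -0.01420, so d_i = -70.40 cm.
m = −d_i/d_o = +3.200.
|h_i| = |m|·h_o = 3.200 × 1.1 = 3.52 cm. The image is virtual, upright and enlarged, on the same side as the object.

3.52 cm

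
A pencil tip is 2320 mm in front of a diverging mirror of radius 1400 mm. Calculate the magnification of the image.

f = R/2 = 1400/2 = 700.0 mm; for a diverging mirror, f = -700.0 mm.
1/d_i = 1/f − 1/d_o = 1/(-700.0) − 1/(2320) = -0.001860, so d_i = -537.7 mm.
m = −d_i/d_o = −(-537.7)/(2320) = +0.232.
The image is virtual, upright and reduced, behind the mirror.

m = +0.232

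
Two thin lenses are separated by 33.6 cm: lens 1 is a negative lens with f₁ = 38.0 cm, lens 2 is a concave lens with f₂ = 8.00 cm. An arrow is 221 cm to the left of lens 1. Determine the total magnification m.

f₁ = −38.0 cm (diverging).
Lens 1: 1/d_i1 = 1/(-38.0) − 1/(221) = -0.03084, so d_i1 = -32.42 cm; m₁ = −d_i1/d_o1 = +0.1467.
d_o2 = 33.6 − (-32.42) = 66.02 cm.
f₂ = −8.00 cm (diverging).
Lens 2: 1/d_i2 = 1/(-8.00) − 1/(66.02) = -0.1401, so d_i2 = -7.135 cm; m₂ = −d_i2/d_o2 = +0.1081.
m = m₁·m₂ = (+0.1467)(+0.1081) = +0.0159.

m = +0.0159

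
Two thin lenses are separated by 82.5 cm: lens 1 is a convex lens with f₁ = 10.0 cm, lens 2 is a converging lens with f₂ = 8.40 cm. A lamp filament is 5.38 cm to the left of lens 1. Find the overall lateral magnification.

Lens 1: 1/d_i1 = 1/(10.0) − 1/(5.38) = -0.08587, so d_i1 = -11.65 cm; m₁ = −d_i1/d_o1 = +2.165.
d_o2 = 82.5 − (-11.65) = 94.15 cm.
Lens 2: 1/d_i2 = 1/(8.40) − 1/(94.15) = 0.1084, so d_i2 = 9.223 cm; m₂ = −d_i2/d_o2 = -0.09796.
m = m₁·m₂ = (+2.165)(-0.09796) = -0.212.

m = -0.212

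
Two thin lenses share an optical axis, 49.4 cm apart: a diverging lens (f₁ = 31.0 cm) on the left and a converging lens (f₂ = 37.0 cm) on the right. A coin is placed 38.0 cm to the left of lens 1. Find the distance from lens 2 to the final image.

Lens 1 is diverging, so f₁ = −31.0 cm.
Lens 1: 1/d_i1 = 1/f₁ − 1/d_o1 = 1/(-31.0) − 1/(38.0) = -0.05857, so d_i1 = -17.07 cm.
The intermediate image is 17.07 cm to the left of lens 1 (virtual), which is 49.4 − (-17.07) = 66.47 cm to the left of lens 2, so d_o2 = +66.47 cm.
Lens 2: 1/d_i2 = 1/f₂ − 1/d_o2 = 1/(37.0) − 1/(66.47) = 0.01198, so d_i2 = 83.5 cm.
The final image is real, 83.5 cm to the right of lens 2 (overall magnification ≈ -0.56).

83.5 cm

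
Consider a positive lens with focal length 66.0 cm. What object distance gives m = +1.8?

29.3 cm

m = −d_i/d_o ⇒ d_i = −m·d_o.
1/f = 1/d_o + 1/d_i = 1/d_o − 1/(m·d_o) = (1 − 1/m)/d_o, so d_o = f(1 − 1/m) = (66.00)(1 − 1/(+1.8)) = 29.3 cm.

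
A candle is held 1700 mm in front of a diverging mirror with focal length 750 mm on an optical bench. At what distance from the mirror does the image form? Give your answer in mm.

520 mm

For a diverging mirror, f = -750 mm.
Mirror equation: 1/s_i = 1/f − 1/s_o = 1/(-750.0) − 1/(1700) = -0.001333 − 0.0005882 = -0.001922, so s_i = -520 mm.
The image is virtual, upright and reduced, behind the mirror.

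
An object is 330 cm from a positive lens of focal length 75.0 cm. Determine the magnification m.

m = -0.294

1/d_i = 1/f − 1/d_o = 1/(75.00) − 1/(330) = 0.01030, so d_i = 97.06 cm.
m = −d_i/d_o = −(97.06)/(330) = -0.294.
The image is real, inverted and reduced, on the far side of the lens.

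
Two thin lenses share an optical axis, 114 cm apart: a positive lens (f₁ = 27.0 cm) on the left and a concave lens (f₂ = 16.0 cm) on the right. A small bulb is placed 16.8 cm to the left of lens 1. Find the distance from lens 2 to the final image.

Lens 1: 1/d_i1 = 1/f₁ − 1/d_o1 = 1/(27.0) − 1/(16.8) = -0.02249, so d_i1 = -44.47 cm.
The intermediate image is 44.47 cm to the left of lens 1 (virtual), which is 114 − (-44.47) = 158.5 cm to the left of lens 2, so d_o2 = +158.5 cm.
Lens 2 is diverging, so f₂ = −16.0 cm.
Lens 2: 1/d_i2 = 1/f₂ − 1/d_o2 = 1/(-16.0) − 1/(158.5) = -0.06881, so d_i2 = -14.5 cm.
The final image is virtual, 14.5 cm to the left of lens 2 (overall magnification ≈ 0.24).

14.5 cm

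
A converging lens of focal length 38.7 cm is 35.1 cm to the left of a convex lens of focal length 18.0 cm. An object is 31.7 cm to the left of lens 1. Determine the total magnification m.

Lens 1: 1/d_i1 = 1/(38.7) − 1/(31.7) = -0.005706, so d_i1 = -175.3 cm; m₁ = −d_i1/d_o1 = +5.530.
d_o2 = 35.1 − (-175.3) = 210.4 cm.
Lens 2: 1/d_i2 = 1/(18.0) − 1/(210.4) = 0.05080, so d_i2 = 19.68 cm; m₂ = −d_i2/d_o2 = -0.09356.
m = m₁·m₂ = (+5.530)(-0.09356) = -0.517.

m = -0.517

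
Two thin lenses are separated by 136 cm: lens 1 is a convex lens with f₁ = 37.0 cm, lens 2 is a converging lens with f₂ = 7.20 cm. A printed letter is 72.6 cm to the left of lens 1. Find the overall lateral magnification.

Lens 1: 1/d_i1 = 1/(37.0) − 1/(72.6) = 0.01325, so d_i1 = 75.46 cm; m₁ = −d_i1/d_o1 = -1.039.
d_o2 = 136 − (75.46) = 60.54 cm.
Lens 2: 1/d_i2 = 1/(7.20) − 1/(60.54) = 0.1224, so d_i2 = 8.172 cm; m₂ = −d_i2/d_o2 = -0.1350.
m = m₁·m₂ = (-1.039)(-0.1350) = +0.140.

m = +0.140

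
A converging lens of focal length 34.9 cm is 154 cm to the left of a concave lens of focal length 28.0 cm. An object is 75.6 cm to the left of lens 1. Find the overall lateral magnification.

m = -0.205

Lens 1: 1/d_i1 = 1/(34.9) − 1/(75.6) = 0.01543, so d_i1 = 64.83 cm; m₁ = −d_i1/d_o1 = -0.8575.
d_o2 = 154 − (64.83) = 89.17 cm.
f₂ = −28.0 cm (diverging).
Lens 2: 1/d_i2 = 1/(-28.0) − 1/(89.17) = -0.04693, so d_i2 = -21.31 cm; m₂ = −d_i2/d_o2 = +0.2390.
m = m₁·m₂ = (-0.8575)(+0.2390) = -0.205.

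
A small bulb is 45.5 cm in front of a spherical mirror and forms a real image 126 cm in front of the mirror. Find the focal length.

f = 33.4 cm (concave)

Real image ⇒ d_i = +126 cm.
1/f = 1/d_o + 1/d_i = 1/(45.5) + 1/(126) = 0.02991, so f = 33.4 cm.
Since f is positive, the spherical mirror is concave.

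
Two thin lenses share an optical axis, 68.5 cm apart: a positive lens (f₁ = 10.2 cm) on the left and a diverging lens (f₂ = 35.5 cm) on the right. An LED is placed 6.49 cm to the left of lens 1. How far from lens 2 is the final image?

25.2 cm

Lens 1: 1/d_i1 = 1/f₁ − 1/d_o1 = 1/(10.2) − 1/(6.49) = -0.05604, so d_i1 = -17.84 cm.
The intermediate image is 17.84 cm to the left of lens 1 (virtual), which is 68.5 − (-17.84) = 86.34 cm to the left of lens 2, so d_o2 = +86.34 cm.
Lens 2 is diverging, so f₂ = −35.5 cm.
Lens 2: 1/d_i2 = 1/f₂ − 1/d_o2 = 1/(-35.5) − 1/(86.34) = -0.03975, so d_i2 = -25.2 cm.
The final image is virtual, 25.2 cm to the left of lens 2 (overall magnification ≈ 0.80).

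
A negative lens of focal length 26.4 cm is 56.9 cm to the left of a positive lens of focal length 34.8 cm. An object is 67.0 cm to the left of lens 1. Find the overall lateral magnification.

f₁ = −26.4 cm (diverging).
Lens 1: 1/d_i1 = 1/(-26.4) − 1/(67.0) = -0.05280, so d_i1 = -18.94 cm; m₁ = −d_i1/d_o1 = +0.2827.
d_o2 = 56.9 − (-18.94) = 75.84 cm.
Lens 2: 1/d_i2 = 1/(34.8) − 1/(75.84) = 0.01555, so d_i2 = 64.31 cm; m₂ = −d_i2/d_o2 = -0.8480.
m = m₁·m₂ = (+0.2827)(-0.8480) = -0.240.

m = -0.240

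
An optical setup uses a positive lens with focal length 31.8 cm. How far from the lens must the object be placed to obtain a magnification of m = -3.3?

41.4 cm

m = −d_i/d_o ⇒ d_i = −m·d_o.
1/f = 1/d_o + 1/d_i = 1/d_o − 1/(m·d_o) = (1 − 1/m)/d_o, so d_o = f(1 − 1/m) = (31.80)(1 − 1/(-3.3)) = 41.4 cm.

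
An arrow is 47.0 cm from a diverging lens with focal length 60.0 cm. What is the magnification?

For a diverging lens, f = -60.0 cm.
1/d_i = 1/f − 1/d_o = 1/(-60.00) − 1/(47.0) = -0.03794, so d_i = -26.36 cm.
m = −d_i/d_o = −(-26.36)/(47.0) = +0.561.
The image is virtual, upright and reduced, on the same side as the object.

m = +0.561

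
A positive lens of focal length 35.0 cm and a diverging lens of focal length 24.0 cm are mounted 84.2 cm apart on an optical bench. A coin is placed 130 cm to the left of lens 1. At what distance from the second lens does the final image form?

14.4 cm

Lens 1: 1/d_i1 = 1/f₁ − 1/d_o1 = 1/(35.0) − 1/(130) = 0.02088, so d_i1 = 47.89 cm.
The intermediate image is 47.89 cm to the right of lens 1, which is 84.2 − (47.89) = 36.31 cm to the left of lens 2, so d_o2 = +36.31 cm.
Lens 2 is diverging, so f₂ = −24.0 cm.
Lens 2: 1/d_i2 = 1/f₂ − 1/d_o2 = 1/(-24.0) − 1/(36.31) = -0.06921, so d_i2 = -14.4 cm.
The final image is virtual, 14.4 cm to the left of lens 2 (overall magnification ≈ -0.15).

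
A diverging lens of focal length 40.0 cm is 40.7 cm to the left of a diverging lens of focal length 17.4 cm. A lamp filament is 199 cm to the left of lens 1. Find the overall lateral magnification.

f₁ = −40.0 cm (diverging).
Lens 1: 1/d_i1 = 1/(-40.0) − 1/(199) = -0.03003, so d_i1 = -33.31 cm; m₁ = −d_i1/d_o1 = +0.1674.
d_o2 = 40.7 − (-33.31) = 74.01 cm.
f₂ = −17.4 cm (diverging).
Lens 2: 1/d_i2 = 1/(-17.4) − 1/(74.01) = -0.07098, so d_i2 = -14.09 cm; m₂ = −d_i2/d_o2 = +0.1904.
m = m₁·m₂ = (+0.1674)(+0.1904) = +0.0319.

m = +0.0319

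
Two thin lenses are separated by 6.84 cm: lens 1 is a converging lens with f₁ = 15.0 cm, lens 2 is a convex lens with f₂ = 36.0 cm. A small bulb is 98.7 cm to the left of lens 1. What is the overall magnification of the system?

m = -0.138

Lens 1: 1/d_i1 = 1/(15.0) − 1/(98.7) = 0.05653, so d_i1 = 17.69 cm; m₁ = −d_i1/d_o1 = -0.1792.
d_o2 = 6.84 − (17.69) = -10.85 cm (virtual object).
Lens 2: 1/d_i2 = 1/(36.0) − 1/(-10.85) = 0.1199, so d_i2 = 8.337 cm; m₂ = −d_i2/d_o2 = +0.7684.
m = m₁·m₂ = (-0.1792)(+0.7684) = -0.138.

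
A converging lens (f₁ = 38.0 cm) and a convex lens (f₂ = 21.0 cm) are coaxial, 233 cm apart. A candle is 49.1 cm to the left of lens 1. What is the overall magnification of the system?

Lens 1: 1/d_i1 = 1/(38.0) − 1/(49.1) = 0.005949, so d_i1 = 168.1 cm; m₁ = −d_i1/d_o1 = -3.424.
d_o2 = 233 − (168.1) = 64.90 cm.
Lens 2: 1/d_i2 = 1/(21.0) − 1/(64.90) = 0.03221, so d_i2 = 31.05 cm; m₂ = −d_i2/d_o2 = -0.4784.
m = m₁·m₂ = (-3.424)(-0.4784) = +1.64.

m = +1.64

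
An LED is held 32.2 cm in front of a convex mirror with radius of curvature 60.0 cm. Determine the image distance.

15.5 cm

f = R/2 = 60.0/2 = 30.00 cm; for a convex mirror, f = -30.00 cm.
Mirror equation: 1/s_i = 1/f − 1/s_o = 1/(-30.00) − 1/(32.2) = -0.03333 − 0.03106 = -0.06439, so s_i = -15.5 cm.
The image is virtual, upright and reduced, behind the mirror.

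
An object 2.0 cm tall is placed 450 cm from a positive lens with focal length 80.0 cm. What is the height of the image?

0.432 cm

1/d_i = 1/f − 1/d_o = 1/(80.00) − 1/(450) = 0.01028, so d_i = 97.30 cm.
m = −d_i/d_o = -0.2162.
|h_i| = |m|·h_o = 0.2162 × 2.0 = 0.432 cm. The image is real, inverted and reduced, on the far side of the lens.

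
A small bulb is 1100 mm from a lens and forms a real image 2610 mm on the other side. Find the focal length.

f = 774 mm (converging)

Real image ⇒ d_i = +2610 mm.
1/f = 1/d_o + 1/d_i = 1/(1100) + 1/(2610) = 0.001292, so f = 774 mm.
Since f is positive, the lens is converging.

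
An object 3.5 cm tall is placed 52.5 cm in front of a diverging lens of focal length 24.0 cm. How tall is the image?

For a diverging lens, f = -24.0 cm.
1/d_i = 1/f − 1/d_o = 1/(-24.00) − 1/(52.5) = -0.06071, so d_i = -16.47 cm.
m = −d_i/d_o = +0.3137.
|h_i| = |m|·h_o = 0.3137 × 3.5 = 1.10 cm. The image is virtual, upright and reduced, on the same side as the object.

1.10 cm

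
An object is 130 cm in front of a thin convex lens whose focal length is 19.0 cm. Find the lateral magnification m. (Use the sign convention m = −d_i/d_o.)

m = -0.171

1/d_i = 1/f − 1/d_o = 1/(19.00) − 1/(130) = 0.04494, so d_i = 22.25 cm.
m = −d_i/d_o = −(22.25)/(130) = -0.171.
The image is real, inverted and reduced, on the far side of the lens.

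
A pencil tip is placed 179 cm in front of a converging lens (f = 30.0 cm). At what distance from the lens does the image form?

Thin-lens equation: 1/d_i = 1/f − 1/d_o = 1/(30.00) − 1/(179) = 0.03333 − 0.005587 = 0.02775, so d_i = 36.0 cm.
The image is real, inverted and reduced, on the far side of the lens.

36.0 cm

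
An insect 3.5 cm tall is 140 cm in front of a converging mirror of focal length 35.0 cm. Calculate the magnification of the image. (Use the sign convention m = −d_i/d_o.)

1/d_i = 1/f − 1/d_o = 1/(35.00) − 1/(140) = 0.02143, so d_i = 46.67 cm.
m = −d_i/d_o = −(46.67)/(140) = -0.333.
The image is real, inverted and reduced, in front of the mirror.

m = -0.333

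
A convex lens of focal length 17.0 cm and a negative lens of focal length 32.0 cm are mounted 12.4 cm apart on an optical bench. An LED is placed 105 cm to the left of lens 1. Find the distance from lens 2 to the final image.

Lens 1: 1/d_i1 = 1/f₁ − 1/d_o1 = 1/(17.0) − 1/(105) = 0.04930, so d_i1 = 20.28 cm.
The intermediate image is 20.28 cm to the right of lens 1, which lies 7.880 cm to the right of lens 2 — a virtual object — so d_o2 = −7.880 cm.
Lens 2 is diverging, so f₂ = −32.0 cm.
Lens 2: 1/d_i2 = 1/f₂ − 1/d_o2 = 1/(-32.0) − 1/(-7.880) = 0.09565, so d_i2 = 10.5 cm.
The final image is real, 10.5 cm to the right of lens 2 (overall magnification ≈ -0.26).

10.5 cm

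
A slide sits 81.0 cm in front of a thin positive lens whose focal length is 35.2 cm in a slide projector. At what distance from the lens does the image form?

Thin-lens equation: 1/q = 1/f − 1/p = 1/(35.20) − 1/(81.0) = 0.02841 − 0.01235 = 0.01606, so q = 62.3 cm.
The image is real, inverted and reduced, on the far side of the lens.

62.3 cm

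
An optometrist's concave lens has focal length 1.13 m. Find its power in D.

For a concave lens, f = −1.13 m.
P = 1/f = 1/(-1.13 m) = -0.885 D.

P = -0.885 D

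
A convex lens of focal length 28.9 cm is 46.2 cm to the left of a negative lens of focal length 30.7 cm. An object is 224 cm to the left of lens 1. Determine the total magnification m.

m = -0.104

Lens 1: 1/d_i1 = 1/(28.9) − 1/(224) = 0.03014, so d_i1 = 33.18 cm; m₁ = −d_i1/d_o1 = -0.1481.
d_o2 = 46.2 − (33.18) = 13.02 cm.
f₂ = −30.7 cm (diverging).
Lens 2: 1/d_i2 = 1/(-30.7) − 1/(13.02) = -0.1094, so d_i2 = -9.143 cm; m₂ = −d_i2/d_o2 = +0.7022.
m = m₁·m₂ = (-0.1481)(+0.7022) = -0.104.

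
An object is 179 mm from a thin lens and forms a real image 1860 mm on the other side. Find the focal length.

f = 163 mm (converging)

Real image ⇒ d_i = +1860 mm.
1/f = 1/d_o + 1/d_i = 1/(179) + 1/(1860) = 0.006124, so f = 163 mm.
Since f is positive, the thin lens is converging.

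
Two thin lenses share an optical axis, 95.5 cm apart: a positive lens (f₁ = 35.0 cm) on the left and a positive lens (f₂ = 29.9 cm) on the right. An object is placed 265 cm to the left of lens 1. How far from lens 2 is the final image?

65.3 cm

Lens 1: 1/d_i1 = 1/f₁ − 1/d_o1 = 1/(35.0) − 1/(265) = 0.02480, so d_i1 = 40.33 cm.
The intermediate image is 40.33 cm to the right of lens 1, which is 95.5 − (40.33) = 55.17 cm to the left of lens 2, so d_o2 = +55.17 cm.
Lens 2: 1/d_i2 = 1/f₂ − 1/d_o2 = 1/(29.9) − 1/(55.17) = 0.01532, so d_i2 = 65.3 cm.
The final image is real, 65.3 cm to the right of lens 2 (overall magnification ≈ 0.18).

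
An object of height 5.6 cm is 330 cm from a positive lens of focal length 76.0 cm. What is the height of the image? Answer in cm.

1/d_i = 1/f − 1/d_o = 1/(76.00) − 1/(330) = 0.01013, so d_i = 98.74 cm.
m = −d_i/d_o = -0.2992.
|h_i| = |m|·h_o = 0.2992 × 5.6 = 1.68 cm. The image is real, inverted and reduced, on the far side of the lens.

1.68 cm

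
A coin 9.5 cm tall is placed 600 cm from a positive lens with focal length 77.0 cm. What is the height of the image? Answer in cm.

1.40 cm

1/d_i = 1/f − 1/d_o = 1/(77.00) − 1/(600) = 0.01132, so d_i = 88.34 cm.
m = −d_i/d_o = -0.1472.
|h_i| = |m|·h_o = 0.1472 × 9.5 = 1.40 cm. The image is real, inverted and reduced, on the far side of the lens.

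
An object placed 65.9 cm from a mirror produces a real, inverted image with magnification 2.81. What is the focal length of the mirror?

f = 48.6 cm (concave)

m = −d_i/d_o ⇒ d_i = −m·d_o = −(-2.81)·(65.9) = 185.2 cm.
1/f = 1/d_o + 1/d_i = 1/(65.9) + 1/(185.2) = 0.02057, so f = 48.6 cm.
Since f is positive, the mirror is concave.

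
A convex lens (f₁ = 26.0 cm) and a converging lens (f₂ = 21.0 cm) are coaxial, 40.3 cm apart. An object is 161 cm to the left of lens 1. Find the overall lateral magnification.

Lens 1: 1/d_i1 = 1/(26.0) − 1/(161) = 0.03225, so d_i1 = 31.01 cm; m₁ = −d_i1/d_o1 = -0.1926.
d_o2 = 40.3 − (31.01) = 9.290 cm.
Lens 2: 1/d_i2 = 1/(21.0) − 1/(9.290) = -0.06002, so d_i2 = -16.66 cm; m₂ = −d_i2/d_o2 = +1.793.
m = m₁·m₂ = (-0.1926)(+1.793) = -0.345.

m = -0.345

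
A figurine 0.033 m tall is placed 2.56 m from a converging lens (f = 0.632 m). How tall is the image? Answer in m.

1/d_i = 1/f − 1/d_o = 1/(0.6320) − 1/(2.56) = 1.192, so d_i = 0.8392 m.
m = −d_i/d_o = -0.3278.
|h_i| = |m|·h_o = 0.3278 × 0.033 = 0.0108 m. The image is real, inverted and reduced, on the far side of the lens.

0.0108 m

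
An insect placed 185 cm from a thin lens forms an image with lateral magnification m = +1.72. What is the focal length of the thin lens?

f = 442 cm (converging)

m = −d_i/d_o ⇒ d_i = −m·d_o = −(+1.72)·(185) = -318.2 cm.
1/f = 1/d_o + 1/d_i = 1/(185) + 1/(-318.2) = 0.002263, so f = 442 cm.
Since f is positive, the thin lens is converging.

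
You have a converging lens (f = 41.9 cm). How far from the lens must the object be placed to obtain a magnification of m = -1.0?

83.8 cm

m = −d_i/d_o ⇒ d_i = −m·d_o.
1/f = 1/d_o + 1/d_i = 1/d_o − 1/(m·d_o) = (1 − 1/m)/d_o, so d_o = f(1 − 1/m) = (41.90)(1 − 1/(-1.0)) = 83.8 cm.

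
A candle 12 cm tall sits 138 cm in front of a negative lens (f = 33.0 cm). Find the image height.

2.32 cm

For a negative lens, f = -33.0 cm.
1/d_i = 1/f − 1/d_o = 1/(-33.00) − 1/(138) = -0.03755, so d_i = -26.63 cm.
m = −d_i/d_o = +0.1930.
|h_i| = |m|·h_o = 0.1930 × 12 = 2.32 cm. The image is virtual, upright and reduced, on the same side as the object.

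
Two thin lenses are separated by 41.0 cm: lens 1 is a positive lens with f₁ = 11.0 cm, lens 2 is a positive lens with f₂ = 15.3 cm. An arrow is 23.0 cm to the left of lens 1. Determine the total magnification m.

m = +3.04

Lens 1: 1/d_i1 = 1/(11.0) − 1/(23.0) = 0.04743, so d_i1 = 21.08 cm; m₁ = −d_i1/d_o1 = -0.9165.
d_o2 = 41.0 − (21.08) = 19.92 cm.
Lens 2: 1/d_i2 = 1/(15.3) − 1/(19.92) = 0.01516, so d_i2 = 65.97 cm; m₂ = −d_i2/d_o2 = -3.312.
m = m₁·m₂ = (-0.9165)(-3.312) = +3.04.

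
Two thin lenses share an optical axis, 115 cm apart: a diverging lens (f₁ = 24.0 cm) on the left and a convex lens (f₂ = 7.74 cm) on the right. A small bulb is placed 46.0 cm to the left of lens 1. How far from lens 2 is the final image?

8.23 cm

Lens 1 is diverging, so f₁ = −24.0 cm.
Lens 1: 1/d_i1 = 1/f₁ − 1/d_o1 = 1/(-24.0) − 1/(46.0) = -0.06341, so d_i1 = -15.77 cm.
The intermediate image is 15.77 cm to the left of lens 1 (virtual), which is 115 − (-15.77) = 130.8 cm to the left of lens 2, so d_o2 = +130.8 cm.
Lens 2: 1/d_i2 = 1/f₂ − 1/d_o2 = 1/(7.74) − 1/(130.8) = 0.1216, so d_i2 = 8.23 cm.
The final image is real, 8.23 cm to the right of lens 2 (overall magnification ≈ -0.022).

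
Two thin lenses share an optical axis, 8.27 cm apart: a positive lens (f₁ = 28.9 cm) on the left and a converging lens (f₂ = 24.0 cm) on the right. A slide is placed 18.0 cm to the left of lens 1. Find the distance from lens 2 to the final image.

Lens 1: 1/d_i1 = 1/f₁ − 1/d_o1 = 1/(28.9) − 1/(18.0) = -0.02095, so d_i1 = -47.72 cm.
The intermediate image is 47.72 cm to the left of lens 1 (virtual), which is 8.27 − (-47.72) = 55.99 cm to the left of lens 2, so d_o2 = +55.99 cm.
Lens 2: 1/d_i2 = 1/f₂ − 1/d_o2 = 1/(24.0) − 1/(55.99) = 0.02381, so d_i2 = 42.0 cm.
The final image is real, 42.0 cm to the right of lens 2 (overall magnification ≈ -2.0).

42.0 cm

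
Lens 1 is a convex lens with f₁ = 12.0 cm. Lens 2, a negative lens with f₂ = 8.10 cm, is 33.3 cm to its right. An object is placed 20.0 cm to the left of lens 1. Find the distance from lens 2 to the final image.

Lens 1: 1/d_i1 = 1/f₁ − 1/d_o1 = 1/(12.0) − 1/(20.0) = 0.03333, so d_i1 = 30.00 cm.
The intermediate image is 30.00 cm to the right of lens 1, which is 33.3 − (30.00) = 3.300 cm to the left of lens 2, so d_o2 = +3.300 cm.
Lens 2 is diverging, so f₂ = −8.10 cm.
Lens 2: 1/d_i2 = 1/f₂ − 1/d_o2 = 1/(-8.10) − 1/(3.300) = -0.4265, so d_i2 = -2.34 cm.
The final image is virtual, 2.34 cm to the left of lens 2 (overall magnification ≈ -1.1).

2.34 cm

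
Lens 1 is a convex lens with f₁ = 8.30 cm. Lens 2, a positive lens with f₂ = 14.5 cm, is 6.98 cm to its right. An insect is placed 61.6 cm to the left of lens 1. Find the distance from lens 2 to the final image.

2.21 cm

Lens 1: 1/d_i1 = 1/f₁ − 1/d_o1 = 1/(8.30) − 1/(61.6) = 0.1042, so d_i1 = 9.592 cm.
The intermediate image is 9.592 cm to the right of lens 1, which lies 2.612 cm to the right of lens 2 — a virtual object — so d_o2 = −2.612 cm.
Lens 2: 1/d_i2 = 1/f₂ − 1/d_o2 = 1/(14.5) − 1/(-2.612) = 0.4518, so d_i2 = 2.21 cm.
The final image is real, 2.21 cm to the right of lens 2 (overall magnification ≈ -0.13).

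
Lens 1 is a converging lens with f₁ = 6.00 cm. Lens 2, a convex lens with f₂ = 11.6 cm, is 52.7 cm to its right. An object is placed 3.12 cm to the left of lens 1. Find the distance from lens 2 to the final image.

Lens 1: 1/d_i1 = 1/f₁ − 1/d_o1 = 1/(6.00) − 1/(3.12) = -0.1538, so d_i1 = -6.500 cm.
The intermediate image is 6.500 cm to the left of lens 1 (virtual), which is 52.7 − (-6.500) = 59.20 cm to the left of lens 2, so d_o2 = +59.20 cm.
Lens 2: 1/d_i2 = 1/f₂ − 1/d_o2 = 1/(11.6) − 1/(59.20) = 0.06932, so d_i2 = 14.4 cm.
The final image is real, 14.4 cm to the right of lens 2 (overall magnification ≈ -0.51).

14.4 cm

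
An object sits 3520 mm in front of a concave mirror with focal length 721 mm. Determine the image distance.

907 mm

Mirror equation: 1/v = 1/f − 1/u = 1/(721.0) − 1/(3520) = 0.001387 − 0.0002841 = 0.001103, so v = 907 mm.
The image is real, inverted and reduced, in front of the mirror.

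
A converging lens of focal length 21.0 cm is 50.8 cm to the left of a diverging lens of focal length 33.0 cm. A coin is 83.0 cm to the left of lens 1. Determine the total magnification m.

m = -0.201

Lens 1: 1/d_i1 = 1/(21.0) − 1/(83.0) = 0.03557, so d_i1 = 28.11 cm; m₁ = −d_i1/d_o1 = -0.3387.
d_o2 = 50.8 − (28.11) = 22.69 cm.
f₂ = −33.0 cm (diverging).
Lens 2: 1/d_i2 = 1/(-33.0) − 1/(22.69) = -0.07438, so d_i2 = -13.45 cm; m₂ = −d_i2/d_o2 = +0.5926.
m = m₁·m₂ = (-0.3387)(+0.5926) = -0.201.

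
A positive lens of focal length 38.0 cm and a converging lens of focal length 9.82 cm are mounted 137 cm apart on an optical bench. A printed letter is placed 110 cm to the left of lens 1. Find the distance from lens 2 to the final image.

11.2 cm

Lens 1: 1/d_i1 = 1/f₁ − 1/d_o1 = 1/(38.0) − 1/(110) = 0.01722, so d_i1 = 58.06 cm.
The intermediate image is 58.06 cm to the right of lens 1, which is 137 − (58.06) = 78.94 cm to the left of lens 2, so d_o2 = +78.94 cm.
Lens 2: 1/d_i2 = 1/f₂ − 1/d_o2 = 1/(9.82) − 1/(78.94) = 0.08917, so d_i2 = 11.2 cm.
The final image is real, 11.2 cm to the right of lens 2 (overall magnification ≈ 0.075).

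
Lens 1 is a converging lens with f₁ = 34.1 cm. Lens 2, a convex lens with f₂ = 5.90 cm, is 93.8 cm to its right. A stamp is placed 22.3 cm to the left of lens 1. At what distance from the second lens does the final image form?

6.13 cm

Lens 1: 1/d_i1 = 1/f₁ − 1/d_o1 = 1/(34.1) − 1/(22.3) = -0.01552, so d_i1 = -64.44 cm.
The intermediate image is 64.44 cm to the left of lens 1 (virtual), which is 93.8 − (-64.44) = 158.2 cm to the left of lens 2, so d_o2 = +158.2 cm.
Lens 2: 1/d_i2 = 1/f₂ − 1/d_o2 = 1/(5.90) − 1/(158.2) = 0.1632, so d_i2 = 6.13 cm.
The final image is real, 6.13 cm to the right of lens 2 (overall magnification ≈ -0.11).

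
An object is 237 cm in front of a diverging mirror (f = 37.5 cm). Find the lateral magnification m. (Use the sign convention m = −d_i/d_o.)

m = +0.137

For a diverging mirror, f = -37.5 cm.
1/d_i = 1/f − 1/d_o = 1/(-37.50) − 1/(237) = -0.03089, so d_i = -32.38 cm.
m = −d_i/d_o = −(-32.38)/(237) = +0.137.
The image is virtual, upright and reduced, behind the mirror.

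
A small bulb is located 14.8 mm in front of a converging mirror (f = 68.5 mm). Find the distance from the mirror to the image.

18.9 mm

Mirror equation: 1/d_i = 1/f − 1/d_o = 1/(68.50) − 1/(14.8) = 0.01460 − 0.06757 = -0.05297, so d_i = -18.9 mm.
The image is virtual, upright and enlarged, behind the mirror.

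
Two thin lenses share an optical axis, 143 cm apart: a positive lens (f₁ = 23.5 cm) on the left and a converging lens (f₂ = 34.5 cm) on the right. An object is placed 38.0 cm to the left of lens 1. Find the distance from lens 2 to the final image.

59.9 cm

Lens 1: 1/d_i1 = 1/f₁ − 1/d_o1 = 1/(23.5) − 1/(38.0) = 0.01624, so d_i1 = 61.59 cm.
The intermediate image is 61.59 cm to the right of lens 1, which is 143 − (61.59) = 81.41 cm to the left of lens 2, so d_o2 = +81.41 cm.
Lens 2: 1/d_i2 = 1/f₂ − 1/d_o2 = 1/(34.5) − 1/(81.41) = 0.01670, so d_i2 = 59.9 cm.
The final image is real, 59.9 cm to the right of lens 2 (overall magnification ≈ 1.2).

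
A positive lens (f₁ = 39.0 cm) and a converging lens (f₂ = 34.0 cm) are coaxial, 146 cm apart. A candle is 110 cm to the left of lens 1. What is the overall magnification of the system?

m = +0.362

Lens 1: 1/d_i1 = 1/(39.0) − 1/(110) = 0.01655, so d_i1 = 60.42 cm; m₁ = −d_i1/d_o1 = -0.5493.
d_o2 = 146 − (60.42) = 85.58 cm.
Lens 2: 1/d_i2 = 1/(34.0) − 1/(85.58) = 0.01773, so d_i2 = 56.41 cm; m₂ = −d_i2/d_o2 = -0.6592.
m = m₁·m₂ = (-0.5493)(-0.6592) = +0.362.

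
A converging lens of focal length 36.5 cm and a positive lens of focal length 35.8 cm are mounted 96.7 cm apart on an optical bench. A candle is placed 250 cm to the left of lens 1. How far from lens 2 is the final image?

Lens 1: 1/d_i1 = 1/f₁ − 1/d_o1 = 1/(36.5) − 1/(250) = 0.02340, so d_i1 = 42.74 cm.
The intermediate image is 42.74 cm to the right of lens 1, which is 96.7 − (42.74) = 53.96 cm to the left of lens 2, so d_o2 = +53.96 cm.
Lens 2: 1/d_i2 = 1/f₂ − 1/d_o2 = 1/(35.8) − 1/(53.96) = 0.009401, so d_i2 = 106 cm.
The final image is real, 106 cm to the right of lens 2 (overall magnification ≈ 0.34).

106 cm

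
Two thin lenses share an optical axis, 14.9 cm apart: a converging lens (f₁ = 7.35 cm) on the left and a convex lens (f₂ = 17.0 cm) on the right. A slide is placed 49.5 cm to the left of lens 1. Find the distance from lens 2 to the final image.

Lens 1: 1/d_i1 = 1/f₁ − 1/d_o1 = 1/(7.35) − 1/(49.5) = 0.1159, so d_i1 = 8.632 cm.
The intermediate image is 8.632 cm to the right of lens 1, which is 14.9 − (8.632) = 6.268 cm to the left of lens 2, so d_o2 = +6.268 cm.
Lens 2: 1/d_i2 = 1/f₂ − 1/d_o2 = 1/(17.0) − 1/(6.268) = -0.1007, so d_i2 = -9.93 cm.
The final image is virtual, 9.93 cm to the left of lens 2 (overall magnification ≈ -0.28).

9.93 cm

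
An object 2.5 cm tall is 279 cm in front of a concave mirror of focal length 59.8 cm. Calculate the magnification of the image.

m = -0.273

1/d_i = 1/f − 1/d_o = 1/(59.80) − 1/(279) = 0.01314, so d_i = 76.11 cm.
m = −d_i/d_o = −(76.11)/(279) = -0.273.
The image is real, inverted and reduced, in front of the mirror.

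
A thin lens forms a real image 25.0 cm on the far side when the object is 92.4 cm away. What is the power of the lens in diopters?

d_i = +25.0 cm.
1/f = 1/d_o + 1/d_i = 1/(92.4) + 1/(25.0) = 0.05082 cm⁻¹.
f = 19.68 cm = 0.1968 m, so P = 1/f = +5.08 D.

P = +5.08 D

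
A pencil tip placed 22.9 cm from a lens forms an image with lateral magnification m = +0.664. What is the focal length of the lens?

f = -45.3 cm (diverging)

m = −d_i/d_o ⇒ d_i = −m·d_o = −(+0.664)·(22.9) = -15.21 cm.
1/f = 1/d_o + 1/d_i = 1/(22.9) + 1/(-15.21) = -0.02208, so f = -45.3 cm.
Since f is negative, the lens is diverging.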